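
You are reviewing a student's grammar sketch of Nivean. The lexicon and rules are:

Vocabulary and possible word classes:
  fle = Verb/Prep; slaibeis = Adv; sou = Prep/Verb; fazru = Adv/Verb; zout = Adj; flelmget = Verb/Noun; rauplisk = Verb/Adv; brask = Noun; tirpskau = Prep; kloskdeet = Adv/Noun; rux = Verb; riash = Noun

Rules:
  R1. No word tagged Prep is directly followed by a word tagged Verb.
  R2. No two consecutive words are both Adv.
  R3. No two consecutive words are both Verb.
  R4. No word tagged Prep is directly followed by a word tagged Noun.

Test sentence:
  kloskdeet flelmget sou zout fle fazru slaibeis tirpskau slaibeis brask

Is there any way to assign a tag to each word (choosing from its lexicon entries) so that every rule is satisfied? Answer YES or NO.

Candidates per position — 1:kloskdeet {Adv,Noun}; 2:flelmget {Verb,Noun}; 3:sou {Prep,Verb}; 4:zout {Adj}; 5:fle {Verb,Prep}; 6:fazru {Adv,Verb}; 7:slaibeis {Adv}; 8:tirpskau {Prep}; 9:slaibeis {Adv}; 10:brask {Noun}.
Every candidate sequence violates at least one rule; no consistent tagging exists.

NO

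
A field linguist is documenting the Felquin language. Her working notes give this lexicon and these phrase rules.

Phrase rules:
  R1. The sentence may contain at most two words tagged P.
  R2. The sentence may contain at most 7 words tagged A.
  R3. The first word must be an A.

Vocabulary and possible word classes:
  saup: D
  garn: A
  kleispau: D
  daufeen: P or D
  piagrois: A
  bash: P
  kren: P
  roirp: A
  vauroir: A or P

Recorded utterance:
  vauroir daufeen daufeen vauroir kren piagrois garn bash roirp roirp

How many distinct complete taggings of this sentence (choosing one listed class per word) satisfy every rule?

1

Candidates per position — 1:vauroir {A,P}; 2:daufeen {P,D}; 3:daufeen {P,D}; 4:vauroir {A,P}; 5:kren {P}; 6:piagrois {A}; 7:garn {A}; 8:bash {P}; 9:roirp {A}; 10:roirp {A}.
There are 16 candidate sequences in total.
The sequences that satisfy every rule: A D D A P A A P A A.
Count = 1.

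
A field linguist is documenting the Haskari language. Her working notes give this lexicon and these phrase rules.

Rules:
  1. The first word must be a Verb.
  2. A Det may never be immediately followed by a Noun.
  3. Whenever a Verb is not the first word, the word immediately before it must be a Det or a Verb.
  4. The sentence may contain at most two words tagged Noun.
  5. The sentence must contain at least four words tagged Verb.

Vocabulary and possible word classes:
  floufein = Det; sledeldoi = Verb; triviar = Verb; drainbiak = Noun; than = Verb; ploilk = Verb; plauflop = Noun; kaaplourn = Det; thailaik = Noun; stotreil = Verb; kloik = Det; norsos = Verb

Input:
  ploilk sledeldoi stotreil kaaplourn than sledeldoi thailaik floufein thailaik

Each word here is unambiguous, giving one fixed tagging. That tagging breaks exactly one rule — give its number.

Fixed tagging: Verb Verb Verb Det Verb Verb Noun Det Noun.
Applying the rules: R1 ✓, R2 ✗, R3 ✓, R4 ✓, R5 ✓.
Only rule 2 fails.

2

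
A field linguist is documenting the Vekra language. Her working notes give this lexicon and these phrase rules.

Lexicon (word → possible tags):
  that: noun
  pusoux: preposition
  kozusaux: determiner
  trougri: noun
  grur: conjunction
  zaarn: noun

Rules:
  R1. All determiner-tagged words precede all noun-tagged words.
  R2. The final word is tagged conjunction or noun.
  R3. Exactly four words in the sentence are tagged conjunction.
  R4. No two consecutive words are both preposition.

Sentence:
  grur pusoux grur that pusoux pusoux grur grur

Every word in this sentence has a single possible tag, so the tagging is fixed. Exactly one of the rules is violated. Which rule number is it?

4

Fixed tagging: conjunction preposition conjunction noun preposition preposition conjunction conjunction.
Checking each rule: R1 ✓, R2 ✓, R3 ✓, R4 ✗.
Only rule 4 fails.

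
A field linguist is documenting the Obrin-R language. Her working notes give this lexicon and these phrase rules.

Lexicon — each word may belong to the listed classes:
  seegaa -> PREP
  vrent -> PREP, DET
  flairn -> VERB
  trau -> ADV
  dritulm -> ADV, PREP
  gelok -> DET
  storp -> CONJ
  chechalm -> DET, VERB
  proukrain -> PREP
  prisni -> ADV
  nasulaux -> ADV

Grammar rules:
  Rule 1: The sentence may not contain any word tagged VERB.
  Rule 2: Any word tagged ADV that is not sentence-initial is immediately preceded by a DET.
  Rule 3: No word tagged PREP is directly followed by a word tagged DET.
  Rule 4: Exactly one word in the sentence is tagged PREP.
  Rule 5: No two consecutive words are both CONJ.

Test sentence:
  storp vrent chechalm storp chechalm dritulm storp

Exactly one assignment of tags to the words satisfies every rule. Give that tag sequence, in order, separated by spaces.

Candidates per position — 1:storp {CONJ}; 2:vrent {PREP,DET}; 3:chechalm {DET,VERB}; 4:storp {CONJ}; 5:chechalm {DET,VERB}; 6:dritulm {ADV,PREP}; 7:storp {CONJ}.
Position 3: tagging it VERB would leave rule 1 unsatisfiable, so it must be DET.
Position 5: tagging it VERB would leave rule 1 unsatisfiable, so it must be DET.
Position 2: tagging it PREP would leave rule 3 unsatisfiable, so it must be DET.
Position 6: tagging it ADV would leave rule 4 unsatisfiable, so it must be PREP.
That leaves exactly one tagging: CONJ DET DET CONJ DET PREP CONJ.
Verifying each rule — rule 1 satisfied; rule 2 satisfied; rule 3 satisfied; rule 4 satisfied; rule 5 satisfied.

CONJ DET DET CONJ DET PREP CONJ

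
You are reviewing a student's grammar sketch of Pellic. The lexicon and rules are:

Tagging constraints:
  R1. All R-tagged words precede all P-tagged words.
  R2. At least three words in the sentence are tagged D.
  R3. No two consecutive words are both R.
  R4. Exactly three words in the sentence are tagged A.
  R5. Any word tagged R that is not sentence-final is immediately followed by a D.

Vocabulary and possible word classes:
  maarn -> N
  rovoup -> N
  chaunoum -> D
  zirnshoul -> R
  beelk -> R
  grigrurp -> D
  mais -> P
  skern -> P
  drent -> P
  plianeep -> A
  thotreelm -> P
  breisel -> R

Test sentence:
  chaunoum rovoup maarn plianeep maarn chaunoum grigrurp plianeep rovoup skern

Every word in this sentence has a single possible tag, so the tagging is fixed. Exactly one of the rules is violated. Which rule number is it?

4

Fixed tagging: D N N A N D D A N P.
Rule check: R1 ok, R2 ok, R3 ok, R4 fails, R5 ok.
Only rule 4 fails.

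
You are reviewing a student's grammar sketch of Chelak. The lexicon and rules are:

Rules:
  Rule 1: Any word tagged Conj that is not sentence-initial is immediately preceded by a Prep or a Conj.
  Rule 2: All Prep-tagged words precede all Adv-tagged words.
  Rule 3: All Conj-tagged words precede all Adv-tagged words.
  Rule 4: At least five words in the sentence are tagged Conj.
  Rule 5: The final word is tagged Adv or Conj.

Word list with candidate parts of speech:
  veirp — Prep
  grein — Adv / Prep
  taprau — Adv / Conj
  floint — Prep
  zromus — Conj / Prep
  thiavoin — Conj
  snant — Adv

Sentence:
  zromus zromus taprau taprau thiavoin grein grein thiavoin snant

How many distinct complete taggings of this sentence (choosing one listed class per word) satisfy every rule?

Candidates per position — 1:zromus {Conj,Prep}; 2:zromus {Conj,Prep}; 3:taprau {Adv,Conj}; 4:taprau {Adv,Conj}; 5:thiavoin {Conj}; 6:grein {Adv,Prep}; 7:grein {Adv,Prep}; 8:thiavoin {Conj}; 9:snant {Adv}.
There are 64 candidate sequences in total.
The sequences that satisfy every rule: Conj Conj Conj Conj Conj Prep Prep Conj Adv; Conj Prep Conj Conj Conj Prep Prep Conj Adv; Prep Conj Conj Conj Conj Prep Prep Conj Adv.
Count = 3.

3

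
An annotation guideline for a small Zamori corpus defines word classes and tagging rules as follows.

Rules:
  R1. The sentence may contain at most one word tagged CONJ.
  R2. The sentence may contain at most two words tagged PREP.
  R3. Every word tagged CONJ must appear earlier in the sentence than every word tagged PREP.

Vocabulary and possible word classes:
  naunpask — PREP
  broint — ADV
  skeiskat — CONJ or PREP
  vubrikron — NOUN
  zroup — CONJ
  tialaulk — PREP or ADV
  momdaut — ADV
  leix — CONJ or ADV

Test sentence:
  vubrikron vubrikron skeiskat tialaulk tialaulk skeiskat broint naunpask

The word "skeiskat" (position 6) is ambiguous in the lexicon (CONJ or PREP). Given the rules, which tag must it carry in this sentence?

Candidates per position — 1:vubrikron {NOUN}; 2:vubrikron {NOUN}; 3:skeiskat {CONJ,PREP}; 4:tialaulk {PREP,ADV}; 5:tialaulk {PREP,ADV}; 6:skeiskat {CONJ,PREP}; 7:broint {ADV}; 8:naunpask {PREP}.
Position 6: the remaining choice is settled jointly with positions 3, 4, 5 — only PREP at position 6 is part of a tagging that satisfies every rule.
The unique satisfying tagging is: NOUN NOUN CONJ ADV ADV PREP ADV PREP.
Checking: rule 1 holds; rule 2 holds; rule 3 holds.

PREP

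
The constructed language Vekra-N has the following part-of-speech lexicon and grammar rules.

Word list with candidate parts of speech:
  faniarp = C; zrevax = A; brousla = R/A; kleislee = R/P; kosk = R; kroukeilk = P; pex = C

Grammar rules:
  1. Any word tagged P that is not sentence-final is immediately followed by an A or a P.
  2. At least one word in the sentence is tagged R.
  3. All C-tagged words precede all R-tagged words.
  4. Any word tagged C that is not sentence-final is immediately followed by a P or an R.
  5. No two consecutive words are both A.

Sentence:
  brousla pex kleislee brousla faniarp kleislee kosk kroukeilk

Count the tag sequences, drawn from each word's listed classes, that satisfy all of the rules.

1

Candidates per position — 1:brousla {R,A}; 2:pex {C}; 3:kleislee {R,P}; 4:brousla {R,A}; 5:faniarp {C}; 6:kleislee {R,P}; 7:kosk {R}; 8:kroukeilk {P}.
There are 16 candidate sequences in total.
The sequences that satisfy every rule: A C P A C R R P.
Count = 1.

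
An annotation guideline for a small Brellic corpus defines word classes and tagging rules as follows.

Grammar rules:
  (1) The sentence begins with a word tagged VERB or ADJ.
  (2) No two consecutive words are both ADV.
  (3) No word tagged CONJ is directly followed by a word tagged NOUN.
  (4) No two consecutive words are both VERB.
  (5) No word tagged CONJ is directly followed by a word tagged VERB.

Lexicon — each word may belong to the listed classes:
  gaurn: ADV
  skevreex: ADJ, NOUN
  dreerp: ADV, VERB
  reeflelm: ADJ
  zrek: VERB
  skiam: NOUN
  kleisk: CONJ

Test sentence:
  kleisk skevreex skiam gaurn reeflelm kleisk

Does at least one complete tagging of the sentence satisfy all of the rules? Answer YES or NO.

Candidates per position — 1:kleisk {CONJ}; 2:skevreex {ADJ,NOUN}; 3:skiam {NOUN}; 4:gaurn {ADV}; 5:reeflelm {ADJ}; 6:kleisk {CONJ}.
Rule 1 cannot be satisfied by any choice of tags from the lexicon.
So there is no consistent tagging.

NO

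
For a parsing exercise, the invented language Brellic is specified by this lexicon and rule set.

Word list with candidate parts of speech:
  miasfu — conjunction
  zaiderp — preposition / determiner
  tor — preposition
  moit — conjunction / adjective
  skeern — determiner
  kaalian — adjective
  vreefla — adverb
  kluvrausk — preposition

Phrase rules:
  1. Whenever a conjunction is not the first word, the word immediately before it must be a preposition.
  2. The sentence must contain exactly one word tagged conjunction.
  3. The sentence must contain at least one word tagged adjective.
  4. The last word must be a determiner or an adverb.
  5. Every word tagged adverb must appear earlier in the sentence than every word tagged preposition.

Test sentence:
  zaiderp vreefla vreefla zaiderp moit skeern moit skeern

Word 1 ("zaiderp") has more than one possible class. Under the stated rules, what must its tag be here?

determiner

Candidates per position — 1:zaiderp {preposition,determiner}; 2:vreefla {adverb}; 3:vreefla {adverb}; 4:zaiderp {preposition,determiner}; 5:moit {conjunction,adjective}; 6:skeern {determiner}; 7:moit {conjunction,adjective}; 8:skeern {determiner}.
Position 1: tagging it preposition would leave rule 5 unsatisfiable, so it must be determiner.
Position 7: tagging it conjunction would leave rule 1 unsatisfiable, so it must be adjective.
Position 5: tagging it adjective would leave rule 2 unsatisfiable, so it must be conjunction.
Position 4: tagging it determiner would leave rule 1 unsatisfiable, so it must be preposition.
So the tagging must be: determiner adverb adverb preposition conjunction determiner adjective determiner.
Checking: rule 1 satisfied; rule 2 satisfied; rule 3 satisfied; rule 4 satisfied; rule 5 satisfied.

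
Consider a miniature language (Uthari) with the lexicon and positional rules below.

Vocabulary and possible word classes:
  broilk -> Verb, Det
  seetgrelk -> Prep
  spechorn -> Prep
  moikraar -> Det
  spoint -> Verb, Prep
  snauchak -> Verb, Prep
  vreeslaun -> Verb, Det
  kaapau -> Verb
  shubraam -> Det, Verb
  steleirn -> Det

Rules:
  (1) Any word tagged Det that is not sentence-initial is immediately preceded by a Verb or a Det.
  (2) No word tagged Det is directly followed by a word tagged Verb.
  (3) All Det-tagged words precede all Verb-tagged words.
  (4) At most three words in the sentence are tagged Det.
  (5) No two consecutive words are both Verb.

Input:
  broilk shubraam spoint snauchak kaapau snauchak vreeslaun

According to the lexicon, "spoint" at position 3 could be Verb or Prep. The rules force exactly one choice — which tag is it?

Prep

Candidates per position — 1:broilk {Verb,Det}; 2:shubraam {Det,Verb}; 3:spoint {Verb,Prep}; 4:snauchak {Verb,Prep}; 5:kaapau {Verb}; 6:snauchak {Verb,Prep}; 7:vreeslaun {Verb,Det}.
At position 4, choosing Verb makes rule 5 impossible to satisfy; hence Prep.
At position 6, choosing Verb makes rule 5 impossible to satisfy; hence Prep.
At position 7, choosing Det makes rule 1 impossible to satisfy; hence Verb.
Position 3: the remaining choice is settled jointly with positions 1, 2 — only Prep at position 3 is part of a tagging that satisfies every rule.
So the tagging must be: Det Det Prep Prep Verb Prep Verb.
Rule-by-rule: rule 1 holds; rule 2 holds; rule 3 holds; rule 4 holds; rule 5 holds.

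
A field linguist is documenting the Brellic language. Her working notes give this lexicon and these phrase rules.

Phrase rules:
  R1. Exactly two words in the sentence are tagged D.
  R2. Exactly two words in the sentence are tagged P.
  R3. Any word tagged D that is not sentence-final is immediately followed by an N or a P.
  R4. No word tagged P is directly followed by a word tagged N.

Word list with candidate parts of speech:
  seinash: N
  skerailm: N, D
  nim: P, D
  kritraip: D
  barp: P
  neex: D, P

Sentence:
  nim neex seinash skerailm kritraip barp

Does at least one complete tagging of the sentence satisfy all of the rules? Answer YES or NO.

YES

Candidates per position — 1:nim {P,D}; 2:neex {D,P}; 3:seinash {N}; 4:skerailm {N,D}; 5:kritraip {D}; 6:barp {P}.
One satisfying assignment: P D N N D P.
Checking: rule 1 ✓; rule 2 ✓; rule 3 ✓; rule 4 ✓.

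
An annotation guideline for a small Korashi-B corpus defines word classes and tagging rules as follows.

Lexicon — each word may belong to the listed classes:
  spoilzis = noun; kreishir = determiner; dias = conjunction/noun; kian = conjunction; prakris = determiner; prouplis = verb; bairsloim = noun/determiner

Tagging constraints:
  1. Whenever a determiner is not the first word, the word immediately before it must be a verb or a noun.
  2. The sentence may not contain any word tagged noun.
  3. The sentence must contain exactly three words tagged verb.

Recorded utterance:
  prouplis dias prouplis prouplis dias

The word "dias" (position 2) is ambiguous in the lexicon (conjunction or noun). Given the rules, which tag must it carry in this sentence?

Candidates per position — 1:prouplis {verb}; 2:dias {conjunction,noun}; 3:prouplis {verb}; 4:prouplis {verb}; 5:dias {conjunction,noun}.
If word 2 were noun, no tagging could satisfy rule 2; so word 2 is conjunction.
If word 5 were noun, no tagging could satisfy rule 2; so word 5 is conjunction.
That leaves exactly one tagging: verb conjunction verb verb conjunction.
Verifying each rule — rule 1 holds; rule 2 holds; rule 3 holds.

conjunction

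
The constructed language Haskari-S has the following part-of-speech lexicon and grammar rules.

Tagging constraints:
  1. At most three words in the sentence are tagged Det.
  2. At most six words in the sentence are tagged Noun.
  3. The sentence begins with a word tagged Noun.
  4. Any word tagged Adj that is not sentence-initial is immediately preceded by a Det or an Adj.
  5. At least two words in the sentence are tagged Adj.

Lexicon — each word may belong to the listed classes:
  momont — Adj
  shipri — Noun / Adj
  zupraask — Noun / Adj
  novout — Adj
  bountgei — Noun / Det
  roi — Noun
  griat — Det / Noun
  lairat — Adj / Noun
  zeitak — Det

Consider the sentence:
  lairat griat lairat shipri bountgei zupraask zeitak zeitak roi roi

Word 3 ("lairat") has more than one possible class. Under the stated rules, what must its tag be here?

Candidates per position — 1:lairat {Adj,Noun}; 2:griat {Det,Noun}; 3:lairat {Adj,Noun}; 4:shipri {Noun,Adj}; 5:bountgei {Noun,Det}; 6:zupraask {Noun,Adj}; 7:zeitak {Det}; 8:zeitak {Det}; 9:roi {Noun}; 10:roi {Noun}.
At position 1, choosing Adj makes rule 3 impossible to satisfy; hence Noun.
Position 3: the remaining choice is settled jointly with positions 2, 4, 5, 6 — only Adj at position 3 is part of a tagging that satisfies every rule.
The only consistent sequence is: Noun Det Adj Adj Noun Noun Det Det Noun Noun.
Verifying each rule — rule 1 ✓; rule 2 ✓; rule 3 ✓; rule 4 ✓; rule 5 ✓.

Adj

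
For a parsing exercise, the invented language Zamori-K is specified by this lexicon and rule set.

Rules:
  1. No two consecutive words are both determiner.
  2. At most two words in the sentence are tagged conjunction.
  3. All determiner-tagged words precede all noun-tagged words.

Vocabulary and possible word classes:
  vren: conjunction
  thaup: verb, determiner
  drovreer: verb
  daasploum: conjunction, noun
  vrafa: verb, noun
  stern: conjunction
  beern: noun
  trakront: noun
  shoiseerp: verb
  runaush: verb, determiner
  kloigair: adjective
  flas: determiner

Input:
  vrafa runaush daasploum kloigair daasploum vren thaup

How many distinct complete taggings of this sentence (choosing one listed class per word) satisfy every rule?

Candidates per position — 1:vrafa {verb,noun}; 2:runaush {verb,determiner}; 3:daasploum {conjunction,noun}; 4:kloigair {adjective}; 5:daasploum {conjunction,noun}; 6:vren {conjunction}; 7:thaup {verb,determiner}.
There are 32 candidate sequences in total.
Checking each against the rules leaves 9 sequences.
Count = 9.

9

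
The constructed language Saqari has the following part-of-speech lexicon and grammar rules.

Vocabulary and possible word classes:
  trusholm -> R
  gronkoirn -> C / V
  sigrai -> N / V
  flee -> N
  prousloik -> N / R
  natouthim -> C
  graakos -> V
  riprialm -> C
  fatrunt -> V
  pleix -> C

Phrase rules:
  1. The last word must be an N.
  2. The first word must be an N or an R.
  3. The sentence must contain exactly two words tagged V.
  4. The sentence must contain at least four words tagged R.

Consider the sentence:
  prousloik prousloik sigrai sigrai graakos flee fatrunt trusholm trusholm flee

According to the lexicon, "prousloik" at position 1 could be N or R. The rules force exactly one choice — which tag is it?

Candidates per position — 1:prousloik {N,R}; 2:prousloik {N,R}; 3:sigrai {N,V}; 4:sigrai {N,V}; 5:graakos {V}; 6:flee {N}; 7:fatrunt {V}; 8:trusholm {R}; 9:trusholm {R}; 10:flee {N}.
Word 1 cannot be N — rule 4 would then fail for every completion. It is R.
Word 2 cannot be N — rule 4 would then fail for every completion. It is R.
Word 3 cannot be V — rule 3 would then fail for every completion. It is N.
Word 4 cannot be V — rule 3 would then fail for every completion. It is N.
So the tagging must be: R R N N V N V R R N.
Verifying each rule — rule 1 ok; rule 2 ok; rule 3 ok; rule 4 ok.

R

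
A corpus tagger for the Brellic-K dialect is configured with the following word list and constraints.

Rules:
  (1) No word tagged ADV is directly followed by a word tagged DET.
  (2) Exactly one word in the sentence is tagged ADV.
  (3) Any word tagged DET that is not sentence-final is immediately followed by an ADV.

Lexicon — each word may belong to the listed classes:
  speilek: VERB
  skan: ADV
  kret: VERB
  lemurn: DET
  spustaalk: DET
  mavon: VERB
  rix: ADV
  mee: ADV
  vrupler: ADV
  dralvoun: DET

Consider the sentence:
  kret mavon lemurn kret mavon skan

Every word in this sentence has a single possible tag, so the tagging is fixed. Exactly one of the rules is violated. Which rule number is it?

Fixed tagging: VERB VERB DET VERB VERB ADV.
Checking each rule: R1 ok, R2 ok, R3 fails.
Only rule 3 fails.

3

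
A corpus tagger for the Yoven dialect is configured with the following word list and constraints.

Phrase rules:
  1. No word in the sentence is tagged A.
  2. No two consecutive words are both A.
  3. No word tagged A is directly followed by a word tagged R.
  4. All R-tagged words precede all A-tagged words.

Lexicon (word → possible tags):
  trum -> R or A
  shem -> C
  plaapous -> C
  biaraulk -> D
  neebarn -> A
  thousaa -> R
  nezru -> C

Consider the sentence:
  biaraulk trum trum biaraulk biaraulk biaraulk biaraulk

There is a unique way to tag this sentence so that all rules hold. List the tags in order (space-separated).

Candidates per position — 1:biaraulk {D}; 2:trum {R,A}; 3:trum {R,A}; 4:biaraulk {D}; 5:biaraulk {D}; 6:biaraulk {D}; 7:biaraulk {D}.
If word 2 were A, no tagging could satisfy rule 1; so word 2 is R.
If word 3 were A, no tagging could satisfy rule 1; so word 3 is R.
The unique satisfying tagging is: D R R D D D D.
Verifying each rule — rule 1 ✓; rule 2 ✓; rule 3 ✓; rule 4 ✓.

D R R D D D D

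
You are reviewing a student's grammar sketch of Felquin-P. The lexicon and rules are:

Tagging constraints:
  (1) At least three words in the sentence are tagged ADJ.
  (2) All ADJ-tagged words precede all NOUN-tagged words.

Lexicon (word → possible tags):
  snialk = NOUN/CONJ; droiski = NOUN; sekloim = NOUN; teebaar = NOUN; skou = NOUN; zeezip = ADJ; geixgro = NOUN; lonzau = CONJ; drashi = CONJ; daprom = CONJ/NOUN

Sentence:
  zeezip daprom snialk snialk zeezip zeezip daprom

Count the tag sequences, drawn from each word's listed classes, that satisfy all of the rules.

Candidates per position — 1:zeezip {ADJ}; 2:daprom {CONJ,NOUN}; 3:snialk {NOUN,CONJ}; 4:snialk {NOUN,CONJ}; 5:zeezip {ADJ}; 6:zeezip {ADJ}; 7:daprom {CONJ,NOUN}.
There are 16 candidate sequences in total.
The sequences that satisfy every rule: ADJ CONJ CONJ CONJ ADJ ADJ CONJ; ADJ CONJ CONJ CONJ ADJ ADJ NOUN.
Count = 2.

2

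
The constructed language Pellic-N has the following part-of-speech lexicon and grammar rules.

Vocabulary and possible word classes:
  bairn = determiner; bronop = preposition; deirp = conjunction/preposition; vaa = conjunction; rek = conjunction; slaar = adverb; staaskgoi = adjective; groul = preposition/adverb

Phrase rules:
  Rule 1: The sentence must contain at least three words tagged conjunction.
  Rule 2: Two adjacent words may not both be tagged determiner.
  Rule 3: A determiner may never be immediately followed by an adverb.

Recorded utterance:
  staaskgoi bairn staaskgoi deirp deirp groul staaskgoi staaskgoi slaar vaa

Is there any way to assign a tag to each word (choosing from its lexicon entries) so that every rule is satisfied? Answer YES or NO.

YES

Candidates per position — 1:staaskgoi {adjective}; 2:bairn {determiner}; 3:staaskgoi {adjective}; 4:deirp {conjunction,preposition}; 5:deirp {conjunction,preposition}; 6:groul {preposition,adverb}; 7:staaskgoi {adjective}; 8:staaskgoi {adjective}; 9:slaar {adverb}; 10:vaa {conjunction}.
One satisfying assignment: adjective determiner adjective conjunction conjunction preposition adjective adjective adverb conjunction.
Rule-by-rule: rule 1 ✓; rule 2 ✓; rule 3 ✓.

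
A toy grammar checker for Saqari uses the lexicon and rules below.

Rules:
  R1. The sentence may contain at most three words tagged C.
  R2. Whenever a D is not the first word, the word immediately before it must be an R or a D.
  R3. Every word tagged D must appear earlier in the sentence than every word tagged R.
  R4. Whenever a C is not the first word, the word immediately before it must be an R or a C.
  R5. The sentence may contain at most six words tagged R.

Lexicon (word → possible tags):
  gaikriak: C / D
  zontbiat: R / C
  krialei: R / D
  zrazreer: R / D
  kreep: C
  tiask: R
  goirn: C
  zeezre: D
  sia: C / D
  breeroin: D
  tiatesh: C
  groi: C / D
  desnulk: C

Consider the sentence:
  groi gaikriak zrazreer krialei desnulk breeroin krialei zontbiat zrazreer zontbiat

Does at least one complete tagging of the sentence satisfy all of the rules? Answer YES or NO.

NO

Candidates per position — 1:groi {C,D}; 2:gaikriak {C,D}; 3:zrazreer {R,D}; 4:krialei {R,D}; 5:desnulk {C}; 6:breeroin {D}; 7:krialei {R,D}; 8:zontbiat {R,C}; 9:zrazreer {R,D}; 10:zontbiat {R,C}.
Rule 2 cannot be satisfied by any choice of tags from the lexicon.
So there is no consistent tagging.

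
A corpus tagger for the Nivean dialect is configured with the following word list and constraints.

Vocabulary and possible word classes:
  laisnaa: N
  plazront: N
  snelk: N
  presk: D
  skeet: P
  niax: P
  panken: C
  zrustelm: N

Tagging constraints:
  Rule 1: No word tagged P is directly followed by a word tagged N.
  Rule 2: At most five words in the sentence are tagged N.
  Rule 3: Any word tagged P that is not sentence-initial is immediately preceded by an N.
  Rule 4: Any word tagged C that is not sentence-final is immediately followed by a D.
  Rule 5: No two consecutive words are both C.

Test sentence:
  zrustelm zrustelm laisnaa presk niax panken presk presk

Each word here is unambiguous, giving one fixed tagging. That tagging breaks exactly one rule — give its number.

3

Fixed tagging: N N N D P C D D.
Rule check: R1 pass, R2 pass, R3 fail, R4 pass, R5 pass.
Only rule 3 fails.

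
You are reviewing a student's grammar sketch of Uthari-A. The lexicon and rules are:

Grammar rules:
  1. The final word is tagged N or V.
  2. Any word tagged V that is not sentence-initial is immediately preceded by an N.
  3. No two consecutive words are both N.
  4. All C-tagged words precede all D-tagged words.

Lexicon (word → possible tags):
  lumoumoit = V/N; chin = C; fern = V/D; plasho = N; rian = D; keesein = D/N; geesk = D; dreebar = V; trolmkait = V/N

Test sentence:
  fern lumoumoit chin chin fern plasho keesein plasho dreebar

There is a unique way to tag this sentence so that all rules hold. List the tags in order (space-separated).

V N C C D N D N V

Candidates per position — 1:fern {V,D}; 2:lumoumoit {V,N}; 3:chin {C}; 4:chin {C}; 5:fern {V,D}; 6:plasho {N}; 7:keesein {D,N}; 8:plasho {N}; 9:dreebar {V}.
Position 1: D is ruled out by rule 4; that leaves V.
Position 2: V is ruled out by rule 2; that leaves N.
Position 5: V is ruled out by rule 2; that leaves D.
Position 7: N is ruled out by rule 3; that leaves D.
The only consistent sequence is: V N C C D N D N V.
Check: rule 1 ok; rule 2 ok; rule 3 ok; rule 4 ok.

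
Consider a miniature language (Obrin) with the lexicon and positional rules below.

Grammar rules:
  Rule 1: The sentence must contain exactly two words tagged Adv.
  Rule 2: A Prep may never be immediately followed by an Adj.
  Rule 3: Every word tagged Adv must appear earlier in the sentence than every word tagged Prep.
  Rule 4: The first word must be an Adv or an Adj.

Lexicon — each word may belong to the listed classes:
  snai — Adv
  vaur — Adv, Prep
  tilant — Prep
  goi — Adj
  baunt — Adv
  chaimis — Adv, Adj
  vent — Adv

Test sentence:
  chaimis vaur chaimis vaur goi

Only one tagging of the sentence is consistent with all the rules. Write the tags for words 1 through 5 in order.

Adj Adv Adj Adv Adj

Candidates per position — 1:chaimis {Adv,Adj}; 2:vaur {Adv,Prep}; 3:chaimis {Adv,Adj}; 4:vaur {Adv,Prep}; 5:goi {Adj}.
At position 4, choosing Prep makes rule 2 impossible to satisfy; hence Adv.
At position 2, choosing Prep makes rule 3 impossible to satisfy; hence Adv.
At position 3, choosing Adv makes rule 1 impossible to satisfy; hence Adj.
At position 1, choosing Adv makes rule 1 impossible to satisfy; hence Adj.
That leaves exactly one tagging: Adj Adv Adj Adv Adj.
Rule-by-rule: rule 1 ✓; rule 2 ✓; rule 3 ✓; rule 4 ✓.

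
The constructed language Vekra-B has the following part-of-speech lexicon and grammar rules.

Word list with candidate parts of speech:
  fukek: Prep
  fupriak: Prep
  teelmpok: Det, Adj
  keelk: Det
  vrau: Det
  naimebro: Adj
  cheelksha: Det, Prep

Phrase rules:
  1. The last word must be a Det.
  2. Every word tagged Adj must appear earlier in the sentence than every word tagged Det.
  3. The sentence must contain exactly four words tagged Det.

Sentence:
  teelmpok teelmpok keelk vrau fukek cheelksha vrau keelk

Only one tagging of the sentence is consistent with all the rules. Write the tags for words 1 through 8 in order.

Candidates per position — 1:teelmpok {Det,Adj}; 2:teelmpok {Det,Adj}; 3:keelk {Det}; 4:vrau {Det}; 5:fukek {Prep}; 6:cheelksha {Det,Prep}; 7:vrau {Det}; 8:keelk {Det}.
Position 1: tagging it Det would leave rule 3 unsatisfiable, so it must be Adj.
Position 2: tagging it Det would leave rule 3 unsatisfiable, so it must be Adj.
Position 6: tagging it Det would leave rule 3 unsatisfiable, so it must be Prep.
The unique satisfying tagging is: Adj Adj Det Det Prep Prep Det Det.
Rule-by-rule: rule 1 holds; rule 2 holds; rule 3 holds.

Adj Adj Det Det Prep Prep Det Det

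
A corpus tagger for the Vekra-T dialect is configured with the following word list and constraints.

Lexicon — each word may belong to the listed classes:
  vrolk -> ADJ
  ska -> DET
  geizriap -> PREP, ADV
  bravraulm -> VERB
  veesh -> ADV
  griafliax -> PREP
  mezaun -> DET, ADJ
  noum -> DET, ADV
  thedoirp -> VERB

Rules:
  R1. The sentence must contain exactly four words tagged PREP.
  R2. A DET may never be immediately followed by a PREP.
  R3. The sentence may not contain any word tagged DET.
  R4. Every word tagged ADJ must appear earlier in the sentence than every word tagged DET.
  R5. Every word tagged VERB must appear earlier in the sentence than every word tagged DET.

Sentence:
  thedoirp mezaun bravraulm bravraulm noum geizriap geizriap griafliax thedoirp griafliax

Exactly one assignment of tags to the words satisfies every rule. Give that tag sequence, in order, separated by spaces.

Candidates per position — 1:thedoirp {VERB}; 2:mezaun {DET,ADJ}; 3:bravraulm {VERB}; 4:bravraulm {VERB}; 5:noum {DET,ADV}; 6:geizriap {PREP,ADV}; 7:geizriap {PREP,ADV}; 8:griafliax {PREP}; 9:thedoirp {VERB}; 10:griafliax {PREP}.
At position 2, choosing DET makes rule 3 impossible to satisfy; hence ADJ.
At position 5, choosing DET makes rule 3 impossible to satisfy; hence ADV.
At position 6, choosing ADV makes rule 1 impossible to satisfy; hence PREP.
At position 7, choosing ADV makes rule 1 impossible to satisfy; hence PREP.
The only consistent sequence is: VERB ADJ VERB VERB ADV PREP PREP PREP VERB PREP.
Check: rule 1 ok; rule 2 ok; rule 3 ok; rule 4 ok; rule 5 ok.

VERB ADJ VERB VERB ADV PREP PREP PREP VERB PREP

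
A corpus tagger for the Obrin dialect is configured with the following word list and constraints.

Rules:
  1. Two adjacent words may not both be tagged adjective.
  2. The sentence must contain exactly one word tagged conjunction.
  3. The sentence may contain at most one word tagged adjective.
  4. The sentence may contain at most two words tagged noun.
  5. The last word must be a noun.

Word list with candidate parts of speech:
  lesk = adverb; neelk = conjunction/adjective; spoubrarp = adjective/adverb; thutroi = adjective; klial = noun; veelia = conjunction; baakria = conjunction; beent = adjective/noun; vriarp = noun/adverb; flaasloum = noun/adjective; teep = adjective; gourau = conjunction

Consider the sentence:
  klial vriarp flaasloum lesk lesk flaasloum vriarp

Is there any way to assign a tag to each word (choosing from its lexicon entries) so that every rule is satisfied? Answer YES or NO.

Candidates per position — 1:klial {noun}; 2:vriarp {noun,adverb}; 3:flaasloum {noun,adjective}; 4:lesk {adverb}; 5:lesk {adverb}; 6:flaasloum {noun,adjective}; 7:vriarp {noun,adverb}.
Rule 2 cannot be satisfied by any choice of tags from the lexicon.
So there is no consistent tagging.

NO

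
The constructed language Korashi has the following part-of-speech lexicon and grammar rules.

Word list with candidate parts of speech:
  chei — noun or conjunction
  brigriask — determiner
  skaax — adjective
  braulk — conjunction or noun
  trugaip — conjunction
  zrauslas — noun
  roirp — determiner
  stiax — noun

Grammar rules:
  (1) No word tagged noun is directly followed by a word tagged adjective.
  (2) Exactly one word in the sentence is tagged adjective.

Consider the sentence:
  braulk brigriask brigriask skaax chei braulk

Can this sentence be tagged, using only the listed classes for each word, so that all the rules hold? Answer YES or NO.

Candidates per position — 1:braulk {conjunction,noun}; 2:brigriask {determiner}; 3:brigriask {determiner}; 4:skaax {adjective}; 5:chei {noun,conjunction}; 6:braulk {conjunction,noun}.
One satisfying assignment: conjunction determiner determiner adjective conjunction noun.
Check: rule 1 ok; rule 2 ok.

YES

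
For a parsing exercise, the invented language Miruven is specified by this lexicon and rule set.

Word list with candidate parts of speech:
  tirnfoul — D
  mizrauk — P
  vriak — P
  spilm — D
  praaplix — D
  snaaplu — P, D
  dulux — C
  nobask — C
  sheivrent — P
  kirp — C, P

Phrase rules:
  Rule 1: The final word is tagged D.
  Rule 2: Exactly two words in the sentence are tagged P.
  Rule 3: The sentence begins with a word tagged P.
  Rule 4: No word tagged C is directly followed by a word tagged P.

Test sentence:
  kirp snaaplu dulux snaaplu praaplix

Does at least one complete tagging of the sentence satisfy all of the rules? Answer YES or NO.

YES

Candidates per position — 1:kirp {C,P}; 2:snaaplu {P,D}; 3:dulux {C}; 4:snaaplu {P,D}; 5:praaplix {D}.
One satisfying assignment: P P C D D.
Rule-by-rule: rule 1 holds; rule 2 holds; rule 3 holds; rule 4 holds.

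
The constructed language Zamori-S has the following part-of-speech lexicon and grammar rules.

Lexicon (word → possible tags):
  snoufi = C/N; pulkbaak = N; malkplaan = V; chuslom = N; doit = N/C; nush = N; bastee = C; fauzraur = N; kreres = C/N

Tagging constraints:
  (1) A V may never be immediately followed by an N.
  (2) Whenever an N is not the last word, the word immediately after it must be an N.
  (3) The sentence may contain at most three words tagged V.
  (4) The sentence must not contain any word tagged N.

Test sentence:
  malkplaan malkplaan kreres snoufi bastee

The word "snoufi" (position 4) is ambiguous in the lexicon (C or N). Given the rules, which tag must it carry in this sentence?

C

Candidates per position — 1:malkplaan {V}; 2:malkplaan {V}; 3:kreres {C,N}; 4:snoufi {C,N}; 5:bastee {C}.
Position 3: tagging it N would leave rule 1 unsatisfiable, so it must be C.
Position 4: tagging it N would leave rule 2 unsatisfiable, so it must be C.
The only consistent sequence is: V V C C C.
Verifying each rule — rule 1 ok; rule 2 ok; rule 3 ok; rule 4 ok.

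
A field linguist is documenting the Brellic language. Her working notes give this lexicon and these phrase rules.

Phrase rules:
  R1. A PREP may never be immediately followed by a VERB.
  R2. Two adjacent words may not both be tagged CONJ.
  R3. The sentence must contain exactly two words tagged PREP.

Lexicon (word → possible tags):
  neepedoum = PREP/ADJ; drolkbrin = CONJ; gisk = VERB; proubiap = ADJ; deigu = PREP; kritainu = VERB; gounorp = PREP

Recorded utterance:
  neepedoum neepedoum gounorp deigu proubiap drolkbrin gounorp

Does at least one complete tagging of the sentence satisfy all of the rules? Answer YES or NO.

NO

Candidates per position — 1:neepedoum {PREP,ADJ}; 2:neepedoum {PREP,ADJ}; 3:gounorp {PREP}; 4:deigu {PREP}; 5:proubiap {ADJ}; 6:drolkbrin {CONJ}; 7:gounorp {PREP}.
Rule 3 cannot be satisfied by any choice of tags from the lexicon.
So there is no consistent tagging.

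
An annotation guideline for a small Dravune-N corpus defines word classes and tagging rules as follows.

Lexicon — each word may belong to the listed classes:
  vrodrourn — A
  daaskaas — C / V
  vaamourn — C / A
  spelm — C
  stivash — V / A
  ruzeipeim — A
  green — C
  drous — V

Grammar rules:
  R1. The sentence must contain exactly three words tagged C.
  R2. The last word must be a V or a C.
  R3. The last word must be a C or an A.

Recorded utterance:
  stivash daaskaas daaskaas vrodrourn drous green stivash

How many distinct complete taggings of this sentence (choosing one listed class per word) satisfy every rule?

Candidates per position — 1:stivash {V,A}; 2:daaskaas {C,V}; 3:daaskaas {C,V}; 4:vrodrourn {A}; 5:drous {V}; 6:green {C}; 7:stivash {V,A}.
There are 16 candidate sequences in total.
Every candidate sequence violates at least one rule; no consistent tagging exists.
Count = 0.

0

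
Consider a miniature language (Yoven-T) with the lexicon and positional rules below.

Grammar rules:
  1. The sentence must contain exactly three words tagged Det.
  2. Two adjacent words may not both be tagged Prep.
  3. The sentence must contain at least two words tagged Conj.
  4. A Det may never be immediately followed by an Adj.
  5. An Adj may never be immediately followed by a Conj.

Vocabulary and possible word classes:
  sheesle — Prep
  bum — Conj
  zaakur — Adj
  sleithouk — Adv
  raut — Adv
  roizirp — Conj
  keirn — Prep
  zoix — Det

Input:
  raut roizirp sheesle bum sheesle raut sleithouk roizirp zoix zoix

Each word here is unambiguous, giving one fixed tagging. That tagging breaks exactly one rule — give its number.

Fixed tagging: Adv Conj Prep Conj Prep Adv Adv Conj Det Det.
Checking each rule: R1 violated, R2 holds, R3 holds, R4 holds, R5 holds.
Only rule 1 fails.

1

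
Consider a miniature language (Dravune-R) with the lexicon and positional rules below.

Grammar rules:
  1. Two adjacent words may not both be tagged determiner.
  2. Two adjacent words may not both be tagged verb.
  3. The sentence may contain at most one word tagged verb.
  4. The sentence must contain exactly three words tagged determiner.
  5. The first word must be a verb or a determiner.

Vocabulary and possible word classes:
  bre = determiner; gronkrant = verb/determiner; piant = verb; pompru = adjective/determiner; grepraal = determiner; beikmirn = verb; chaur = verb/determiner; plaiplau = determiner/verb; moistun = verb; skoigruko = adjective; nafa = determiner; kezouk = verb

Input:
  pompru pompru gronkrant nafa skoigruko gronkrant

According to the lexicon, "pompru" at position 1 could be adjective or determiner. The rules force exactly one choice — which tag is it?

determiner

Candidates per position — 1:pompru {adjective,determiner}; 2:pompru {adjective,determiner}; 3:gronkrant {verb,determiner}; 4:nafa {determiner}; 5:skoigruko {adjective}; 6:gronkrant {verb,determiner}.
If word 1 were adjective, no tagging could satisfy rule 5; so word 1 is determiner.
If word 2 were determiner, no tagging could satisfy rule 1; so word 2 is adjective.
If word 3 were determiner, no tagging could satisfy rule 1; so word 3 is verb.
If word 6 were verb, no tagging could satisfy rule 3; so word 6 is determiner.
The only consistent sequence is: determiner adjective verb determiner adjective determiner.
Rule-by-rule: rule 1 ✓; rule 2 ✓; rule 3 ✓; rule 4 ✓; rule 5 ✓.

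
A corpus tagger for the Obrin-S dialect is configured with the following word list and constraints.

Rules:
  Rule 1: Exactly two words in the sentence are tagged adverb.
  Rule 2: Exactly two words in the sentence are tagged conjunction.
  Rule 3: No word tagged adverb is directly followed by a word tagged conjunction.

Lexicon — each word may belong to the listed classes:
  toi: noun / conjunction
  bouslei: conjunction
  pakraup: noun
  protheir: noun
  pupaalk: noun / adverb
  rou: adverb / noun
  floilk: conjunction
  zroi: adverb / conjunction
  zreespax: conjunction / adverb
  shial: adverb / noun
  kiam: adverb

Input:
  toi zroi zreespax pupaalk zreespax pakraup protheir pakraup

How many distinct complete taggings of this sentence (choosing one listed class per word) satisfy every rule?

Candidates per position — 1:toi {noun,conjunction}; 2:zroi {adverb,conjunction}; 3:zreespax {conjunction,adverb}; 4:pupaalk {noun,adverb}; 5:zreespax {conjunction,adverb}; 6:pakraup {noun}; 7:protheir {noun}; 8:pakraup {noun}.
There are 32 candidate sequences in total.
The sequences that satisfy every rule: noun conjunction conjunction adverb adverb noun noun noun; conjunction adverb adverb noun conjunction noun noun noun; conjunction conjunction adverb noun adverb noun noun noun.
Count = 3.

3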